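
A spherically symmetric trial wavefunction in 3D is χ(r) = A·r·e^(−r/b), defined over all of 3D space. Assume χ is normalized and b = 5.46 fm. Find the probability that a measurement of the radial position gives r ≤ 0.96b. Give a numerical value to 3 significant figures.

With dV = 4πr²dr, the probability is ∫|χ|² dV over r ≤ 0.96b.
A² is fixed by ∫₀^∞ 4πr²|χ|² dr = 1, i.e. A² = (3·π·b^5)^(−1).
In terms of u = r/b (A², 4π and the length scale all cancel between numerator and denominator), P = [∫_{0}^{0.96} u^4·e^(-2·u) du] / [∫_{0}^{∞} u^4·e^(-2·u) du].
Using ∫ u^4·e^(-2·u) du = -(u^4/2 + u^3 + 3·u^2/2 + 3·u/2 + 3/4)·e^(-2·u), the numerator is ≈ 0.034293 and the denominator is 3/4.
Taking the ratio yields P = 0.04572.

P ≈ 0.0457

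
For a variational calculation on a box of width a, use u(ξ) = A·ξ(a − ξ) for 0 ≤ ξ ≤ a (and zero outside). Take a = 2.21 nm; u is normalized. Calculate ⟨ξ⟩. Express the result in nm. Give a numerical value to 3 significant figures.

⟨ξ⟩ ≈ 1.11 nm

The expectation value is the |u|²-weighted average of ξ: ∫ ξ|u|² dξ.
Expanding the polynomial and integrating term by term, since the A² factors cancel between numerator and denominator, ⟨ξ⟩ = a/2.
With a = 2.21, ⟨ξ⟩ = 1.105.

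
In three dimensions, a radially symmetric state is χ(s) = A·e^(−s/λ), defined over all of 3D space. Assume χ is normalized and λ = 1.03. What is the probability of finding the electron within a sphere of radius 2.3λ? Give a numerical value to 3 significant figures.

P = ∫ |χ|² 4πs² ds over s ≤ 2.3λ.
The full normalization integral is A²·[π·λ^3] = 1, fixing A².
In terms of u = s/λ (A², 4π and the length scale all cancel between numerator and denominator), P = [∫_{0}^{2.3} u^2·e^(-2·u) du] / [∫_{0}^{∞} u^2·e^(-2·u) du].
Using ∫ u^2·e^(-2·u) du = -(2·u^2 + 2·u + 1)·e^(-2·u)/4, the numerator is 1/4 - 809·e^(-23/5)/200 and the denominator is 1/4.
Taking the ratio yields P = 0.8374.

P ≈ 0.837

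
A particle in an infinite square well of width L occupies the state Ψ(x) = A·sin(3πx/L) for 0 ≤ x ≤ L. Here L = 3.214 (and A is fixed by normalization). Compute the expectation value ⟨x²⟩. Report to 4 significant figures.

⟨x^2⟩ ≈ 3.385

⟨x²⟩ = ∫ x^2 |Ψ|² dx over the full domain.
With ∫₀^L sin²(nπx/L) dx = L/2, since the A² factors cancel between numerator and denominator, ⟨x²⟩ = -L^2/(18·π^2) + L^2/3.
Putting L = 3.214 gives 3.3851.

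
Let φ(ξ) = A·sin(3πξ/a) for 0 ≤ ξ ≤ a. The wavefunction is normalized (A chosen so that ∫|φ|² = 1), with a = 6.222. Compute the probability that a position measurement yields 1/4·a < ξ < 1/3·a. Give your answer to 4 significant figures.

The probability is P = ∫ |φ|² dξ over [1/4·a, 1/3·a].
With A² fixed by ∫|φ|² = 1, i.e. A² = (a/2)^(−1), substitute and integrate.
Let u = ξ/a; then A² and the length scale cancel, so P = ∫_{1/4}^{1/3} sin(3·π·u)^2 du ÷ ∫_{0}^{1} sin(3·π·u)^2 du.
Using ∫ sin(3·π·u)^2 du = u/2 - sin(6·π·u)/(12·π), the numerator is 1/24 - 1/(12·π) and the denominator is 1/2.
The result is P = (-2 + π)/(12·π).

P ≈ 0.03028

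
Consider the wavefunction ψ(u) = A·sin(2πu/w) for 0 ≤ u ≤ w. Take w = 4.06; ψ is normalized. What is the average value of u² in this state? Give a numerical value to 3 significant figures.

⟨u²⟩ = ∫ u^2 |ψ|² du over the full domain.
Since the A² factors cancel between numerator and denominator, ⟨u²⟩ = -w^2/(8·π^2) + w^2/3.
Putting w = 4.06 gives 5.286.

⟨u^2⟩ ≈ 5.29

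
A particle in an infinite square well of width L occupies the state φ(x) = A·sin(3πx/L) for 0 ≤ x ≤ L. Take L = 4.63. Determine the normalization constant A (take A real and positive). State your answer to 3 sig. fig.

We need A² ∫|f|² dx = 1, taking the integral from 0 to L.
With ∫₀^L sin²(nπx/L) dx = L/2, carrying out the integral gives A² · L/2.
So A² = (L/2)^(−1).
Substituting L = 4.63 gives A² = 0.4320, so A = 0.6572.

A ≈ 0.657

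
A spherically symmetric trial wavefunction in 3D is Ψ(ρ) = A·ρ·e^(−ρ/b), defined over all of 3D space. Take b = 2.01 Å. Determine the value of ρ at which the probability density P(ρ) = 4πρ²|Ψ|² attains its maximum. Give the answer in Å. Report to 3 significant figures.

ρ ≈ 4.02 Å

Differentiate P(ρ) = 4πρ²|Ψ|² with respect to ρ and set to zero.
This gives ρ = 2·b.
With b = 2.01, the most probable radial distance is 4.020 Å.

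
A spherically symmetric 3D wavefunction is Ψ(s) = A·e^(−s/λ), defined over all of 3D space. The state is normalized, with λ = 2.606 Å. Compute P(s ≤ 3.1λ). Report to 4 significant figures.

P ≈ 0.9464

With dV = 4πs²ds, the probability is ∫|Ψ|² dV over s ≤ 3.1λ.
The full normalization integral is A²·[π·λ^3] = 1, fixing A².
Let u = s/λ; then A², 4π and the length scale all cancel, so P = ∫_{0}^{3.1} u^2·e^(-2·u) du ÷ ∫_{0}^{∞} u^2·e^(-2·u) du.
Using ∫ u^2·e^(-2·u) du = -(2·u^2 + 2·u + 1)·e^(-2·u)/4, the numerator is 1/4 - 1321·e^(-31/5)/200 and the denominator is 1/4.
Taking the ratio yields P = 0.94638.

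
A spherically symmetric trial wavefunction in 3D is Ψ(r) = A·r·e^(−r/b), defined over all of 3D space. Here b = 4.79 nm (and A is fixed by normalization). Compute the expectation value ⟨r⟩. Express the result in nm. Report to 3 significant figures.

⟨r⟩ ≈ 12.0 nm

⟨r⟩ = ∫ r |Ψ|² 4πr² dr over the full domain.
Using ∫₀^∞ rⁿ e^(−αr) dr = n!/αⁿ⁺¹, since the A² factors cancel between numerator and denominator, ⟨r⟩ = 5·b/2.
Putting b = 4.79 gives 11.98.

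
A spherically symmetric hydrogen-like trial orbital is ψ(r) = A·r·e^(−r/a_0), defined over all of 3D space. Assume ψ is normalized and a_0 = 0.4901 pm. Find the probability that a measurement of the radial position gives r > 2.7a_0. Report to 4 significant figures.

P = ∫ |ψ|² 4πr² dr over r > 2.7a_0.
A² is fixed by ∫₀^∞ 4πr²|ψ|² dr = 1, i.e. A² = (3·π·a_0^5)^(−1).
In terms of u = r/a_0 (A², 4π and the length scale all cancel between numerator and denominator), P = [∫_{2.7}^{∞} u^4·e^(-2·u) du] / [∫_{0}^{∞} u^4·e^(-2·u) du].
Using ∫ u^4·e^(-2·u) du = -(u^4/2 + u^3 + 3·u^2/2 + 3·u/2 + 3/4)·e^(-2·u), the numerator is ≈ 0.279983 and the denominator is 3/4.
This evaluates to P = 0.37331.

P ≈ 0.3733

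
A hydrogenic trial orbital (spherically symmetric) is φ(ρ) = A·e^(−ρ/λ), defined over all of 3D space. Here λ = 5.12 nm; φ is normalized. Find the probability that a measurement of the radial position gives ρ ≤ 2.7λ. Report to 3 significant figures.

Integrate the radial probability density 4πρ²|φ|² over ρ ≤ 2.7λ.
A² is fixed by ∫₀^∞ 4πρ²|φ|² dρ = 1, i.e. A² = (π·λ^3)^(−1).
Substituting u = ρ/λ, A², 4π and the length scale all cancel in the ratio: P = ∫_{0}^{2.7} u^2·e^(-2·u) du / ∫_{0}^{∞} u^2·e^(-2·u) du.
With ∫ u^2·e^(-2·u) du = -(2·u^2 + 2·u + 1)·e^(-2·u)/4 + C, the region integral is 1/4 - 1049·e^(-27/5)/200 and the full one is 1/4.
Taking the ratio yields P = 0.9052.

P ≈ 0.905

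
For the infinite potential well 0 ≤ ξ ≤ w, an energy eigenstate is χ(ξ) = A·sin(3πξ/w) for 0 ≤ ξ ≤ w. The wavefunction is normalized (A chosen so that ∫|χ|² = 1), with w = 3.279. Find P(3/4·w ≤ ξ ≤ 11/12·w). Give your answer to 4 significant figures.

P ≈ 0.2728

The probability is P = ∫ |χ|² dξ over [3/4·w, 11/12·w].
With A² fixed by ∫|χ|² = 1, i.e. A² = (w/2)^(−1), substitute and integrate.
In terms of u = ξ/w (A² and the length scale cancel between numerator and denominator), P = [∫_{3/4}^{11/12} sin(3·π·u)^2 du] / [∫_{0}^{1} sin(3·π·u)^2 du].
With ∫ sin(3·π·u)^2 du = u/2 - sin(6·π·u)/(12·π) + C, the region integral is 1/(6·π) + 1/12 and the full one is 1/2.
Evaluating gives P = (2 + π)/(6·π).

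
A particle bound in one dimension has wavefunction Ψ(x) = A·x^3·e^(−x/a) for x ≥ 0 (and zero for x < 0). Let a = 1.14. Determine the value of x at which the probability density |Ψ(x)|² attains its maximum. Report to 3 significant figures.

x ≈ 3.42

Set d/dx [|Ψ(x)|²] = 0 and solve for x > 0.
This gives x = 3·a.
With a = 1.14, the most probable position is 3.420.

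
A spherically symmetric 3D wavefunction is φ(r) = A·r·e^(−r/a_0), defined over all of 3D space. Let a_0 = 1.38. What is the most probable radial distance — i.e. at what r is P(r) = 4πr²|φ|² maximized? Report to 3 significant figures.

r ≈ 2.76

The maximum of P(r) = 4πr²|φ|² occurs where its derivative vanishes.
This gives r = 2·a_0.
With a_0 = 1.38, the most probable radial distance is 2.760.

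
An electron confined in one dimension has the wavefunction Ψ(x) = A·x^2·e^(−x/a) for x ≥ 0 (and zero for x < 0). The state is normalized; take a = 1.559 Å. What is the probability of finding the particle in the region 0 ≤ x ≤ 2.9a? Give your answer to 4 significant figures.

P ≈ 0.6873

|Ψ|² is the probability density, so P = ∫_{0}^{2.9a} |Ψ|² dx.
Since A² = 1/(3·a^5/4), this is the region integral divided by the full normalization integral.
Let u = x/a; then A² and the length scale cancel, so P = ∫_{0}^{2.9} u^4·e^(-2·u) du ÷ ∫_{0}^{∞} u^4·e^(-2·u) du.
With ∫ u^4·e^(-2·u) du = -(u^4/2 + u^3 + 3·u^2/2 + 3·u/2 + 3/4)·e^(-2·u) + C, the region integral is ≈ 0.515461 and the full one is 3/4.
This works out to P = 0.68728.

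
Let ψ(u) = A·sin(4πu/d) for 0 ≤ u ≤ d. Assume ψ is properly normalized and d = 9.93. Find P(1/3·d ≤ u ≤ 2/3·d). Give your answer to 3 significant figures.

The probability is P = ∫ |ψ|² du over [1/3·d, 2/3·d].
With A² fixed by ∫|ψ|² = 1, i.e. A² = (d/2)^(−1), substitute and integrate.
Substituting t = u/d, A² and the length scale cancel in the ratio: P = ∫_{1/3}^{2/3} sin(4·π·t)^2 dt / ∫_{0}^{1} sin(4·π·t)^2 dt.
With ∫ sin(4·π·t)^2 dt = t/2 - sin(4·π·t)·cos(4·π·t)/(8·π) + C, the region integral is √(3)/(16·π) + 1/6 and the full one is 1/2.
The result is P = (√(3)/8 + π/3)/π.

P ≈ 0.402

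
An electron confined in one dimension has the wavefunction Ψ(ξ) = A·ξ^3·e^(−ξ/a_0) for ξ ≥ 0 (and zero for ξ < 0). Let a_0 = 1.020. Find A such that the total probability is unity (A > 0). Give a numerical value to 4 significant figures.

A ≈ 0.3934

The normalization condition is ∫|Ψ|² dξ = 1 from 0 to ∞.
Using ∫₀^∞ ξⁿ e^(−αξ) dξ = n!/αⁿ⁺¹, ∫|Ψ|² dξ = A²·(45·a_0^7/8).
So A² = (45·a_0^7/8)^(−1).
With a_0 = 1.020: A² = 0.15477 and A = 0.39340.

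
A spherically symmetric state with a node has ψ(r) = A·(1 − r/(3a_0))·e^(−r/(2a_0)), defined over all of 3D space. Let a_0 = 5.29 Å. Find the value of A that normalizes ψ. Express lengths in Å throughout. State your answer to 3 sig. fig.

A ≈ 0.0284 Å^(-3/2)

We need A² ∫|f|² 4πr² dr = 1, taking the integral from 0 to ∞.
In 3D with spherical symmetry the volume element is 4πr² dr.
With ψ = A·(1 − r/(3a_0))·e^(−r/(2a_0)), the integral evaluates to A²·[8·π·a_0^3/3].
Hence A² = 1/[8·π·a_0^3/3].
With a_0 = 5.29: A² = 0.0008063 and A = 0.02840.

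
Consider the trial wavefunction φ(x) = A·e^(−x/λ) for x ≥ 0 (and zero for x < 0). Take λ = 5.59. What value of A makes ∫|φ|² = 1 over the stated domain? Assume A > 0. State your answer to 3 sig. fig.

Normalization requires ∫|φ|² dx = 1, integrated from 0 to ∞.
Using ∫₀^∞ xⁿ e^(−αx) dx = n!/αⁿ⁺¹, with φ = A·e^(−x/λ), the integral evaluates to A²·[λ/2].
Plugging in λ = 5.59 yields A = 0.5981.

A ≈ 0.598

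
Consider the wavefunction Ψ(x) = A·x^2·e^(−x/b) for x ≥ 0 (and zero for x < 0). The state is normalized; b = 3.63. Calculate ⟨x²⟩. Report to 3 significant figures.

By definition ⟨x²⟩ = ∫ x^2 |Ψ(x)|² dx.
With ∫₀^∞ x^6 e^(−αx) dx = 6!/α^7, since the A² factors cancel between numerator and denominator, ⟨x²⟩ = 15·b^2/2.
With b = 3.63, ⟨x^2⟩ = 98.83.

⟨x^2⟩ ≈ 98.8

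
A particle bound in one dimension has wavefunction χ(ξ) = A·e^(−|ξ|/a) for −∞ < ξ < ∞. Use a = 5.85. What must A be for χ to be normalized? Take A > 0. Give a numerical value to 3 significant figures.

The normalization condition is ∫|χ|² dξ = 1 from −∞ to ∞.
With ∫₀^∞ ξ^0 e^(−αξ) dξ = 0!/α^1, with χ = A·e^(−|ξ|/a), the integral evaluates to A²·[a].
So A² = (a)^(−1).
Plugging in a = 5.85 yields A = 0.4134.

A ≈ 0.413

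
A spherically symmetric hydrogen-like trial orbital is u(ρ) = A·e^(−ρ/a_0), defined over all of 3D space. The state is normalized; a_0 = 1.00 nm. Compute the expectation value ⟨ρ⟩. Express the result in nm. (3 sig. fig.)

By definition ⟨ρ⟩ = ∫ ρ |u(ρ)|² 4πρ² dρ.
The ratio of the moment integral to the normalization integral gives ⟨ρ⟩ = 3·a_0/2.
With a_0 = 1.00, ⟨ρ⟩ = 1.500.

⟨ρ⟩ ≈ 1.50 nm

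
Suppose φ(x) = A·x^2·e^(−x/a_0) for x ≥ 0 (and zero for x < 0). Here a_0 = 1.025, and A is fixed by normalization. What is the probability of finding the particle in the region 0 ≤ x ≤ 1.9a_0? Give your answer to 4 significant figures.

P ≈ 0.3322

P = ∫_{0}^{1.9a_0} |φ(x)|² dx.
Since A² = 1/(3·a_0^5/4), this is the region integral divided by the full normalization integral.
Let u = x/a_0; then A² and the length scale cancel, so P = ∫_{0}^{1.9} u^4·e^(-2·u) du ÷ ∫_{0}^{∞} u^4·e^(-2·u) du.
With ∫ u^4·e^(-2·u) du = -(u^4/2 + u^3 + 3·u^2/2 + 3·u/2 + 3/4)·e^(-2·u) + C, the region integral is ≈ 0.249117 and the full one is 3/4.
This works out to P = 0.33216.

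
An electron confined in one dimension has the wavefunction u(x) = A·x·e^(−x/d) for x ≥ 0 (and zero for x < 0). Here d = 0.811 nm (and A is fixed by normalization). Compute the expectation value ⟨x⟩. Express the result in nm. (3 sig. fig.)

⟨x⟩ ≈ 1.22 nm

By definition ⟨x⟩ = ∫ x |u(x)|² dx.
Recall ∫₀^∞ x^m e^(−x/β) dx = m!·β^(m+1), evaluating both integrals, ⟨x⟩ = 3·d/2.
Putting d = 0.811 gives 1.217.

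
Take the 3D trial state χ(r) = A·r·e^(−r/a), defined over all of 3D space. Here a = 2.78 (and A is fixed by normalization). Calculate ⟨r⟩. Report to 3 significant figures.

⟨r⟩ ≈ 6.95

⟨r⟩ = ∫ r |χ|² 4πr² dr over the full domain.
Since the A² factors cancel between numerator and denominator, ⟨r⟩ = 5·a/2.
Putting a = 2.78 gives 6.950.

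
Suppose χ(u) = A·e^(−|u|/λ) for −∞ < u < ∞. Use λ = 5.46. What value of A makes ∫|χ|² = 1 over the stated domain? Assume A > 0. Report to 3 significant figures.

The normalization condition is ∫|χ|² du = 1 from −∞ to ∞.
Using ∫₀^∞ uⁿ e^(−αu) du = n!/αⁿ⁺¹, with χ = A·e^(−|u|/λ), the integral evaluates to A²·[λ].
So A² = (λ)^(−1).
With λ = 5.46: A² = 0.1832 and A = 0.4280.

A ≈ 0.428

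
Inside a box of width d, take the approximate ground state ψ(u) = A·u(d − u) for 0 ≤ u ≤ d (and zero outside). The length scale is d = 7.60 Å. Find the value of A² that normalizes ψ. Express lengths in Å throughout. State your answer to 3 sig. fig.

The normalization condition is ∫|ψ|² du = 1 from 0 to d.
The integral (without the A² prefactor) comes out to d^5/30.
Plugging in d = 7.60 yields A = 0.03440.

A^2 ≈ 0.00118 Å^(-5)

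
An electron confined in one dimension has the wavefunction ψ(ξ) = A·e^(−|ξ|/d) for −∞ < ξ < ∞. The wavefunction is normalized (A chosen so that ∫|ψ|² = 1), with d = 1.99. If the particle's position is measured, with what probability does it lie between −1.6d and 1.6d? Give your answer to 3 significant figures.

The probability is P = ∫ |ψ|² dξ over [−1.6d, 1.6d].
The normalization integral ∫|ψ|²dξ over the whole domain equals d·A², and A² cancels in the ratio.
By symmetry take twice the ξ ≥ 0 contribution in numerator and denominator; the 2's cancel. Let u = ξ/d; then A² and the length scale cancel, so P = ∫_{0}^{1.6} e^(-2·u) du ÷ ∫_{0}^{∞} e^(-2·u) du.
An antiderivative of e^(-2·u) is -e^(-2·u)/2; evaluating from 0 to 1.6 gives 1/2 - e^(-16/5)/2, while the full integral is 1/2.
The result is P = 0.9592.

P ≈ 0.959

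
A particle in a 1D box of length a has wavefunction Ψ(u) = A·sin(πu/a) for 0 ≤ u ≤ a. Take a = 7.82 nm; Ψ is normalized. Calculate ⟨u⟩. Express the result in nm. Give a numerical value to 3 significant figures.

The expectation value is the |Ψ|²-weighted average of u: ∫ u|Ψ|² du.
With ∫₀^a sin²(nπu/a) du = a/2, since the A² factors cancel between numerator and denominator, ⟨u⟩ = a/2.
Putting a = 7.82 gives 3.910.

⟨u⟩ ≈ 3.91 nm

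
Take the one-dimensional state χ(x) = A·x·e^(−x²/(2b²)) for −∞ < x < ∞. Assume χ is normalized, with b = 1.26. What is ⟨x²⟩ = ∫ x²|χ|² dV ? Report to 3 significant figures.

⟨x^2⟩ ≈ 2.38

The expectation value is the |χ|²-weighted average of x^2: ∫ x^2|χ|² dx.
Differentiating ∫e^(−αx²) dx = √(π/α) under α to get the higher moments, since the A² factors cancel between numerator and denominator, ⟨x²⟩ = 3·b^2/2.
With b = 1.26, ⟨x^2⟩ = 2.381.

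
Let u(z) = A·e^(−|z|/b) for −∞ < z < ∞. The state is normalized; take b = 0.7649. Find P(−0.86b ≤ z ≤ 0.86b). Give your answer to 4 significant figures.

|u|² is the probability density, so P = ∫_{−0.86b}^{0.86b} |u|² dz.
Since A² = 1/(b), this is the region integral divided by the full normalization integral.
Both integrals are even about z = 0, so only the z ≥ 0 halves are needed (the factors of 2 cancel). Substituting t = z/b, A² and the length scale cancel in the ratio: P = ∫_{0}^{0.86} e^(-2·t) dt / ∫_{0}^{∞} e^(-2·t) dt.
An antiderivative of e^(-2·t) is -e^(-2·t)/2; evaluating from 0 to 0.86 gives 1/2 - e^(-43/25)/2, while the full integral is 1/2.
Evaluating gives P = 0.82093.

P ≈ 0.8209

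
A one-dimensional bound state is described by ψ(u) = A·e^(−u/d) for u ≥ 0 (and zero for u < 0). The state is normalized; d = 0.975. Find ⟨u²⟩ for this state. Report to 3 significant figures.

⟨u^2⟩ ≈ 0.475

The expectation value is the |ψ|²-weighted average of u^2: ∫ u^2|ψ|² du.
Recall ∫₀^∞ u^m e^(−u/β) du = m!·β^(m+1), since the A² factors cancel between numerator and denominator, ⟨u²⟩ = d^2/2.
With d = 0.975, ⟨u^2⟩ = 0.4753.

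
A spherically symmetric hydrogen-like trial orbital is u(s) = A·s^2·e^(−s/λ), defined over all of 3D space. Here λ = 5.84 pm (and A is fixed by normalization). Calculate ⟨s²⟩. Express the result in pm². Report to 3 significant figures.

⟨s^2⟩ ≈ 477 pm^2

The expectation value is the |u|²-weighted average of s^2: ∫ s^2|u|² 4πs² ds.
Using ∫₀^∞ sⁿ e^(−αs) ds = n!/αⁿ⁺¹, the ratio of the moment integral to the normalization integral gives ⟨s²⟩ = 14·λ^2.
Putting λ = 5.84 gives 477.5.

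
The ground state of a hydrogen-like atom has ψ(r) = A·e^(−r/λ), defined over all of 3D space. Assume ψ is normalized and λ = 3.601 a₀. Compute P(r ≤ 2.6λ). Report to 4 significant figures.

P ≈ 0.8912

P = ∫ |ψ|² 4πr² dr over r ≤ 2.6λ.
The full normalization integral is A²·[π·λ^3] = 1, fixing A².
Substituting u = r/λ, A², 4π and the length scale all cancel in the ratio: P = ∫_{0}^{2.6} u^2·e^(-2·u) du / ∫_{0}^{∞} u^2·e^(-2·u) du.
An antiderivative of u^2·e^(-2·u) is -(2·u^2 + 2·u + 1)·e^(-2·u)/4; evaluating from 0 to 2.6 gives 1/4 - 493·e^(-26/5)/100, while the full integral is 1/4.
Taking the ratio yields P = 0.89121.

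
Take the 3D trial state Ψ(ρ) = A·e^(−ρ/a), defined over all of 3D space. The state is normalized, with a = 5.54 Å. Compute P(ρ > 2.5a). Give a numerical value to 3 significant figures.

P ≈ 0.125

With dV = 4πρ²dρ, the probability is ∫|Ψ|² dV over ρ > 2.5a.
The full normalization integral is A²·[π·a^3] = 1, fixing A².
Substituting u = ρ/a, A², 4π and the length scale all cancel in the ratio: P = ∫_{2.5}^{∞} u^2·e^(-2·u) du / ∫_{0}^{∞} u^2·e^(-2·u) du.
Using ∫ u^2·e^(-2·u) du = -(2·u^2 + 2·u + 1)·e^(-2·u)/4, the numerator is 37·e^(-5)/8 and the denominator is 1/4.
Taking the ratio yields P = 0.1247.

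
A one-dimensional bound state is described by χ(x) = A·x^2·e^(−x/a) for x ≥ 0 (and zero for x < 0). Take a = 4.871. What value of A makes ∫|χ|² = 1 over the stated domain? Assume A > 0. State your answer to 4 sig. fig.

A ≈ 0.02205

The normalization condition is ∫|χ|² dx = 1 from 0 to ∞.
The integral (without the A² prefactor) comes out to 3·a^5/4.
Setting this equal to 1 gives A² = 1/(3·a^5/4).
With a = 4.871: A² = 0.00048624 and A = 0.022051.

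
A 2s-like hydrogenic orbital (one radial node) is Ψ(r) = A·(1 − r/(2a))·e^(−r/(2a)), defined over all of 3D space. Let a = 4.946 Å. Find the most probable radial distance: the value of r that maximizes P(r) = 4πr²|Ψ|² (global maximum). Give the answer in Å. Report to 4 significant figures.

r ≈ 25.90 Å

Set d/dr [P(r) = 4πr²|Ψ|²] = 0 and solve for r > 0.
This gives r = a·(√(5) + 3).
With a = 4.946, the most probable radial distance is 25.898 Å.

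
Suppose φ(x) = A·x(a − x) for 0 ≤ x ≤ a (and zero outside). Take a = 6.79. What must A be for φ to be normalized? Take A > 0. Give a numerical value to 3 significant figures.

Normalization requires ∫|φ|² dx = 1, integrated from 0 to a.
Carrying out the integral gives A² · a^5/30.
So A² = (a^5/30)^(−1).
Substituting a = 6.79 gives A² = 0.002079, so A = 0.04559.

A ≈ 0.0456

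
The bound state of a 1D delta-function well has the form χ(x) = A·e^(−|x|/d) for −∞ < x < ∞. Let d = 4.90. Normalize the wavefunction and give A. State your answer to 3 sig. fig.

A ≈ 0.452

Require ∫ |χ|² dx = 1 over the whole domain.
Carrying out the integral gives A² · d.
Setting this equal to 1 gives A² = 1/(d).
Substituting d = 4.90 gives A² = 0.2041, so A = 0.4518.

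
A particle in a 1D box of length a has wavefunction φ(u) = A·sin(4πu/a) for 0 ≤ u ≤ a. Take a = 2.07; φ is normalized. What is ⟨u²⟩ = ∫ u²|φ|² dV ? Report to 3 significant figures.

⟨u²⟩ = ∫ u^2 |φ|² du over the full domain.
Using sin²θ = (1 − cos 2θ)/2, the ratio of the moment integral to the normalization integral gives ⟨u²⟩ = -a^2/(32·π^2) + a^2/3.
Putting a = 2.07 gives 1.415.

⟨u^2⟩ ≈ 1.41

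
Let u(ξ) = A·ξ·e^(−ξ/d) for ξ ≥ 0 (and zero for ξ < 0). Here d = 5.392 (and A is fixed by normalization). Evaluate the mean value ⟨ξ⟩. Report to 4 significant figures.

⟨ξ⟩ ≈ 8.088

The expectation value is the |u|²-weighted average of ξ: ∫ ξ|u|² dξ.
The ratio of the moment integral to the normalization integral gives ⟨ξ⟩ = 3·d/2.
With d = 5.392, ⟨ξ⟩ = 8.0880.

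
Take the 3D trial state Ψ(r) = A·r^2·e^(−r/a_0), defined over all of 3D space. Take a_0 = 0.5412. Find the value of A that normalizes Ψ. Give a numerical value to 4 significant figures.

Normalization requires ∫|Ψ|² 4πr² dr = 1, integrated from 0 to ∞.
In 3D with spherical symmetry the volume element is 4πr² dr.
Using ∫₀^∞ rⁿ e^(−αr) dr = n!/αⁿ⁺¹, ∫|Ψ|² 4πr² dr = A²·(45·π·a_0^7/2).
Plugging in a_0 = 0.5412 yields A = 1.0200.

A ≈ 1.020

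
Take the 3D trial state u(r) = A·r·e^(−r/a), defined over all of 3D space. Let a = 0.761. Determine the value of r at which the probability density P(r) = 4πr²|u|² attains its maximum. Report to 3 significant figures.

r ≈ 1.52

Differentiate P(r) = 4πr²|u|² with respect to r and set to zero.
This gives r = 2·a.
With a = 0.761, the most probable radial distance is 1.522.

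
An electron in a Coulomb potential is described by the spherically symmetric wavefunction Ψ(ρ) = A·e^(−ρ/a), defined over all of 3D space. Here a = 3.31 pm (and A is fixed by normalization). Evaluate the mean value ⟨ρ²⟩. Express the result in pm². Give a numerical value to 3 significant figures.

⟨ρ^2⟩ ≈ 32.9 pm^2

By definition ⟨ρ²⟩ = ∫ ρ^2 |Ψ(ρ)|² 4πρ² dρ.
Using ∫₀^∞ ρⁿ e^(−αρ) dρ = n!/αⁿ⁺¹, evaluating both integrals, ⟨ρ²⟩ = 3·a^2.
Putting a = 3.31 gives 32.87.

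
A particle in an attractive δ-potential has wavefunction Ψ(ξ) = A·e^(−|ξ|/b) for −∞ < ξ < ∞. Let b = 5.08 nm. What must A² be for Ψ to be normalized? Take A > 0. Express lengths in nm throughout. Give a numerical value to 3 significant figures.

We need A² ∫|f|² dξ = 1, taking the integral from −∞ to ∞.
Using ∫₀^∞ ξⁿ e^(−αξ) dξ = n!/αⁿ⁺¹, with Ψ = A·e^(−|ξ|/b), the integral evaluates to A²·[b].
So A² = (b)^(−1).
With b = 5.08: A² = 0.1969 and A = 0.4437.

A^2 ≈ 0.197 nm^(-1)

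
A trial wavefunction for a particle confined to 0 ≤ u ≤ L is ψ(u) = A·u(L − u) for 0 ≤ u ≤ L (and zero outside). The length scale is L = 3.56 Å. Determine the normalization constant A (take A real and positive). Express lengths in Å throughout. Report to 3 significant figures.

The normalization condition is ∫|ψ|² du = 1 from 0 to L.
Carrying out the integral gives A² · L^5/30.
With L = 3.56: A² = 0.05247 and A = 0.2291.

A ≈ 0.229 Å^(-5/2)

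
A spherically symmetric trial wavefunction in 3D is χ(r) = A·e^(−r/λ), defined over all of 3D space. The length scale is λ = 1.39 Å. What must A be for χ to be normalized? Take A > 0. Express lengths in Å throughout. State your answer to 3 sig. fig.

A ≈ 0.344 Å^(-3/2)

The normalization condition is ∫|χ|² 4πr² dr = 1 from 0 to ∞.
∫|χ|² 4πr² dr = A²·(π·λ^3).
Hence A² = 1/[π·λ^3].
Substituting λ = 1.39 gives A² = 0.1185, so A = 0.3443.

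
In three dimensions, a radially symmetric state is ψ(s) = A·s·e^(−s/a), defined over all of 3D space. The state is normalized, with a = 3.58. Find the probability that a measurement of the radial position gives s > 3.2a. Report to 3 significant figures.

P ≈ 0.235

P = ∫ |ψ|² 4πs² ds over s > 3.2a.
A² is fixed by ∫₀^∞ 4πs²|ψ|² ds = 1, i.e. A² = (3·π·a^5)^(−1).
Substituting u = s/a, A², 4π and the length scale all cancel in the ratio: P = ∫_{3.2}^{∞} u^4·e^(-2·u) du / ∫_{0}^{∞} u^4·e^(-2·u) du.
Using ∫ u^4·e^(-2·u) du = -(u^4/2 + u^3 + 3·u^2/2 + 3·u/2 + 3/4)·e^(-2·u), the numerator is ≈ 0.17630 and the denominator is 3/4.
Taking the ratio yields P = 0.2351.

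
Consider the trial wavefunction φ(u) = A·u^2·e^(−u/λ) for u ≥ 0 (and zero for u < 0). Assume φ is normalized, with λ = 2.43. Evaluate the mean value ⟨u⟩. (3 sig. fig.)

⟨u⟩ ≈ 6.08

The expectation value is the |φ|²-weighted average of u: ∫ u|φ|² du.
Evaluating both integrals, ⟨u⟩ = 5·λ/2.
Putting λ = 2.43 gives 6.075.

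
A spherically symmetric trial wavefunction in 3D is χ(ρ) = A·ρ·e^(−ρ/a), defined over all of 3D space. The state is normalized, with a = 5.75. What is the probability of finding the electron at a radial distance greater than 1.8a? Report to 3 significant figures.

With dV = 4πρ²dρ, the probability is ∫|χ|² dV over ρ > 1.8a.
The full normalization integral is A²·[3·π·a^5] = 1, fixing A².
Substituting u = ρ/a, A², 4π and the length scale all cancel in the ratio: P = ∫_{1.8}^{∞} u^4·e^(-2·u) du / ∫_{0}^{∞} u^4·e^(-2·u) du.
An antiderivative of u^4·e^(-2·u) is -(u^4/2 + u^3 + 3·u^2/2 + 3·u/2 + 3/4)·e^(-2·u); evaluating from 1.8 to ∞ gives ≈ 0.52983, while the full integral is 3/4.
This evaluates to P = 0.7064.

P ≈ 0.706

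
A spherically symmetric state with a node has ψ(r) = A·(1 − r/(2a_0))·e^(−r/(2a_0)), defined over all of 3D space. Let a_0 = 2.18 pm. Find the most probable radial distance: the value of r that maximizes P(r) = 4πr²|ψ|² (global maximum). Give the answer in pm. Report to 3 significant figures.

Set d/dr [P(r) = 4πr²|ψ|²] = 0 and solve for r > 0.
This gives r = a_0·(√(5) + 3).
With a_0 = 2.18, the most probable radial distance is 11.41 pm.

r ≈ 11.4 pm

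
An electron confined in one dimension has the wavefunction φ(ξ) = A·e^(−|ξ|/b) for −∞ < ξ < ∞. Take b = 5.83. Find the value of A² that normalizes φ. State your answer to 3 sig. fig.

Require ∫ |φ|² dξ = 1 over the whole domain.
The integral (without the A² prefactor) comes out to b.
Hence A² = 1/[b].
Plugging in b = 5.83 yields A = 0.4142.

A^2 ≈ 0.172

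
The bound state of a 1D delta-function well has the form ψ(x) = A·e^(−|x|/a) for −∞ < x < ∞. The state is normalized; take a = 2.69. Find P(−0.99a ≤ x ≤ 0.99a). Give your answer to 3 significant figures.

|ψ|² is the probability density, so P = ∫_{−0.99a}^{0.99a} |ψ|² dx.
Since A² = 1/(a), this is the region integral divided by the full normalization integral.
Both integrals are even about x = 0, so only the x ≥ 0 halves are needed (the factors of 2 cancel). Let u = x/a; then A² and the length scale cancel, so P = ∫_{0}^{0.99} e^(-2·u) du ÷ ∫_{0}^{∞} e^(-2·u) du.
An antiderivative of e^(-2·u) is -e^(-2·u)/2; evaluating from 0 to 0.99 gives 1/2 - e^(-99/50)/2, while the full integral is 1/2.
Evaluating gives P = 0.8619.

P ≈ 0.862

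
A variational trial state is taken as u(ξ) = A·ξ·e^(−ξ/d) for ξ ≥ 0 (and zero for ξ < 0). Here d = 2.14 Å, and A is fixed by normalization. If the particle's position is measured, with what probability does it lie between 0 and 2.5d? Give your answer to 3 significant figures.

The probability is P = ∫ |u|² dξ over [0, 2.5d].
Since A² = 1/(d^3/4), this is the region integral divided by the full normalization integral.
Substituting t = ξ/d, A² and the length scale cancel in the ratio: P = ∫_{0}^{2.5} t^2·e^(-2·t) dt / ∫_{0}^{∞} t^2·e^(-2·t) dt.
An antiderivative of t^2·e^(-2·t) is -(2·t^2 + 2·t + 1)·e^(-2·t)/4; evaluating from 0 to 2.5 gives 1/4 - 37·e^(-5)/8, while the full integral is 1/4.
This works out to P = 0.8753.

P ≈ 0.875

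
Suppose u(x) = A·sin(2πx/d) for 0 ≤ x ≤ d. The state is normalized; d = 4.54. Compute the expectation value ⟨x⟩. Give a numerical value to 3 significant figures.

⟨x⟩ = ∫ x |u|² dx over the full domain.
Evaluating both integrals, ⟨x⟩ = d/2.
Putting d = 4.54 gives 2.270.

⟨x⟩ ≈ 2.27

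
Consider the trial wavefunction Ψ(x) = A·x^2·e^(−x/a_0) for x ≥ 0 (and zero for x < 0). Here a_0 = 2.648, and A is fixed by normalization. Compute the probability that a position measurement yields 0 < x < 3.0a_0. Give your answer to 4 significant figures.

P ≈ 0.7149

|Ψ|² is the probability density, so P = ∫_{0}^{3.0a_0} |Ψ|² dx.
With A² fixed by ∫|Ψ|² = 1, i.e. A² = (3·a_0^5/4)^(−1), substitute and integrate.
Let u = x/a_0; then A² and the length scale cancel, so P = ∫_{0}^{3.0} u^4·e^(-2·u) du ÷ ∫_{0}^{∞} u^4·e^(-2·u) du.
With ∫ u^4·e^(-2·u) du = -(u^4/2 + u^3 + 3·u^2/2 + 3·u/2 + 3/4)·e^(-2·u) + C, the region integral is 3/4 - 345·e^(-6)/4 and the full one is 3/4.
Evaluating gives P = 0.71494.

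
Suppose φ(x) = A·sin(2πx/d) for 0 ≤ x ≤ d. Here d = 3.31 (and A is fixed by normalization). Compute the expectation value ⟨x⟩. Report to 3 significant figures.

⟨x⟩ ≈ 1.66

The expectation value is the |φ|²-weighted average of x: ∫ x|φ|² dx.
With ∫₀^d sin²(nπx/d) dx = d/2, the ratio of the moment integral to the normalization integral gives ⟨x⟩ = d/2.
Putting d = 3.31 gives 1.655.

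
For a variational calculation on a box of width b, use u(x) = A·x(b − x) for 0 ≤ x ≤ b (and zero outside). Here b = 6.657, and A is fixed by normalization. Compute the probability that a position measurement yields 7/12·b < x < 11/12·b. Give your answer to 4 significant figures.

P ≈ 0.3415

|u|² is the probability density, so P = ∫_{7/12·b}^{11/12·b} |u|² dx.
With A² fixed by ∫|u|² = 1, i.e. A² = (b^5/30)^(−1), substitute and integrate.
Substituting t = x/b, A² and the length scale cancel in the ratio: P = ∫_{7/12}^{11/12} t^2·(1 - t)^2 dt / ∫_{0}^{1} t^2·(1 - t)^2 dt.
An antiderivative of t^2·(1 - t)^2 is t^3·(6·t^2 - 15·t + 10)/30; evaluating from 7/12 to 11/12 gives ≈ 0.0113844, while the full integral is 1/30.
This works out to P = 0.34153.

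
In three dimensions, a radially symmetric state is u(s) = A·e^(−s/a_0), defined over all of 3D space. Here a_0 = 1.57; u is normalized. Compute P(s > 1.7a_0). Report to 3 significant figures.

P ≈ 0.340

With dV = 4πs²ds, the probability is ∫|u|² dV over s > 1.7a_0.
A² is fixed by ∫₀^∞ 4πs²|u|² ds = 1, i.e. A² = (π·a_0^3)^(−1).
In terms of t = s/a_0 (A², 4π and the length scale all cancel between numerator and denominator), P = [∫_{1.7}^{∞} t^2·e^(-2·t) dt] / [∫_{0}^{∞} t^2·e^(-2·t) dt].
Using ∫ t^2·e^(-2·t) dt = -(2·t^2 + 2·t + 1)·e^(-2·t)/4, the numerator is 509·e^(-17/5)/200 and the denominator is 1/4.
The region integral divided by the full integral gives P = 0.3397.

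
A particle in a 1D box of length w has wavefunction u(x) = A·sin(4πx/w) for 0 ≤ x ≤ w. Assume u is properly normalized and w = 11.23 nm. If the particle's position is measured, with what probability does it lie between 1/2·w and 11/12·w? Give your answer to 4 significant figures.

P ≈ 0.4511

The probability is P = ∫ |u|² dx over [1/2·w, 11/12·w].
Since A² = 1/(w/2), this is the region integral divided by the full normalization integral.
In terms of t = x/w (A² and the length scale cancel between numerator and denominator), P = [∫_{1/2}^{11/12} sin(4·π·t)^2 dt] / [∫_{0}^{1} sin(4·π·t)^2 dt].
With ∫ sin(4·π·t)^2 dt = t/2 - sin(4·π·t)·cos(4·π·t)/(8·π) + C, the region integral is √(3)/(32·π) + 5/24 and the full one is 1/2.
Evaluating gives P = √(3)/(16·π) + 5/12.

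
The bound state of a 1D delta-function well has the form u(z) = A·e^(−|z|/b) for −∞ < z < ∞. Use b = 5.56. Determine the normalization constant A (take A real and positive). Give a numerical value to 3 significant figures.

A ≈ 0.424

We need A² ∫|f|² dz = 1, taking the integral from −∞ to ∞.
∫|u|² dz = A²·(b).
So A² = (b)^(−1).
Plugging in b = 5.56 yields A = 0.4241.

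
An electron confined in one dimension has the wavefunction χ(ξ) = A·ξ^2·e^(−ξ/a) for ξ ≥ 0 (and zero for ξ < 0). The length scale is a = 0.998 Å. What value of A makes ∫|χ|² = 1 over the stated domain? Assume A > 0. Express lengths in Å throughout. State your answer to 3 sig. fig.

A ≈ 1.16 Å^(-5/2)

Require ∫ |χ|² dξ = 1 over the whole domain.
Using ∫₀^∞ ξⁿ e^(−αξ) dξ = n!/αⁿ⁺¹, with χ = A·ξ^2·e^(−ξ/a), the integral evaluates to A²·[3·a^5/4].
Hence A² = 1/[3·a^5/4].
Substituting a = 0.998 gives A² = 1.347, so A = 1.160.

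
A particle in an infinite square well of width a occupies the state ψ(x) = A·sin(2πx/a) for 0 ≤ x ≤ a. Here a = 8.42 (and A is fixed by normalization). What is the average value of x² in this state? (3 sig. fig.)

⟨x²⟩ = ∫ x^2 |ψ|² dx over the full domain.
With ∫₀^a sin²(nπx/a) dx = a/2, the ratio of the moment integral to the normalization integral gives ⟨x²⟩ = -a^2/(8·π^2) + a^2/3.
With a = 8.42, ⟨x^2⟩ = 22.73.

⟨x^2⟩ ≈ 22.7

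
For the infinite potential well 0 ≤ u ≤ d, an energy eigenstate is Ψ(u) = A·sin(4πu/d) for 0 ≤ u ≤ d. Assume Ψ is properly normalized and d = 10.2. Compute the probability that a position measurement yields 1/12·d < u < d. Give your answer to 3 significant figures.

P ≈ 0.951

P = ∫_{1/12·d}^{d} |Ψ(u)|² du.
With A² fixed by ∫|Ψ|² = 1, i.e. A² = (d/2)^(−1), substitute and integrate.
In terms of t = u/d (A² and the length scale cancel between numerator and denominator), P = [∫_{1/12}^{1} sin(4·π·t)^2 dt] / [∫_{0}^{1} sin(4·π·t)^2 dt].
With ∫ sin(4·π·t)^2 dt = t/2 - sin(4·π·t)·cos(4·π·t)/(8·π) + C, the region integral is √(3)/(32·π) + 11/24 and the full one is 1/2.
Evaluating gives P = √(3)/(16·π) + 11/12.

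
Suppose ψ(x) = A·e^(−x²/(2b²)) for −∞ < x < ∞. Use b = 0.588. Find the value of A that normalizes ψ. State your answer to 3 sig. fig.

A ≈ 0.980

Require ∫ |ψ|² dx = 1 over the whole domain.
With ψ = A·e^(−x²/(2b²)), the integral evaluates to A²·[√(π)·b].
Plugging in b = 0.588 yields A = 0.9795.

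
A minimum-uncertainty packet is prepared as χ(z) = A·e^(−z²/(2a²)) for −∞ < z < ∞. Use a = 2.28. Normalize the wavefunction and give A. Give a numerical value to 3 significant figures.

The normalization condition is ∫|χ|² dz = 1 from −∞ to ∞.
Differentiating ∫e^(−αz²) dz = √(π/α) under α to get the higher moments, with χ = A·e^(−z²/(2a²)), the integral evaluates to A²·[√(π)·a].
So A² = (√(π)·a)^(−1).
With a = 2.28: A² = 0.2475 and A = 0.4974.

A ≈ 0.497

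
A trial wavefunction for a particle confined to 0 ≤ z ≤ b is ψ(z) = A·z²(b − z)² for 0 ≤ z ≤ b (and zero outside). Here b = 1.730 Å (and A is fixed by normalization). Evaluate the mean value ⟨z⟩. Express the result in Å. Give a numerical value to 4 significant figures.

⟨z⟩ = ∫ z |ψ|² dz over the full domain.
Expanding the polynomial and integrating term by term, since the A² factors cancel between numerator and denominator, ⟨z⟩ = b/2.
With b = 1.730, ⟨z⟩ = 0.86500.

⟨z⟩ ≈ 0.8650 Å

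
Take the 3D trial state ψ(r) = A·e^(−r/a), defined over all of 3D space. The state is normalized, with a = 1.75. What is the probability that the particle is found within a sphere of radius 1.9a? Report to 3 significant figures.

Integrate the radial probability density 4πr²|ψ|² over r ≤ 1.9a.
A² is fixed by ∫₀^∞ 4πr²|ψ|² dr = 1, i.e. A² = (π·a^3)^(−1).
Let u = r/a; then A², 4π and the length scale all cancel, so P = ∫_{0}^{1.9} u^2·e^(-2·u) du ÷ ∫_{0}^{∞} u^2·e^(-2·u) du.
An antiderivative of u^2·e^(-2·u) is -(2·u^2 + 2·u + 1)·e^(-2·u)/4; evaluating from 0 to 1.9 gives 1/4 - 601·e^(-19/5)/200, while the full integral is 1/4.
This evaluates to P = 0.7311.

P ≈ 0.731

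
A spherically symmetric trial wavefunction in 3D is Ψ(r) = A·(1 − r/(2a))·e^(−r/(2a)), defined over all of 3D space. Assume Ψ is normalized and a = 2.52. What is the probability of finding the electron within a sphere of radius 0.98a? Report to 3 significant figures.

Integrate the radial probability density 4πr²|Ψ|² over r ≤ 0.98a.
The full normalization integral is A²·[8·π·a^3] = 1, fixing A².
In terms of u = r/a (A², 4π and the length scale all cancel between numerator and denominator), P = [∫_{0}^{0.98} u^2·(1 - u/2)^2·e^(-u) du] / [∫_{0}^{∞} u^2·(1 - u/2)^2·e^(-u) du].
An antiderivative of u^2·(1 - u/2)^2·e^(-u) is -(u^4/4 + u^2 + 2·u + 2)·e^(-u); evaluating from 0 to 0.98 gives ≈ 0.066776, while the full integral is 2.
Taking the ratio yields P = 0.03339.

P ≈ 0.0334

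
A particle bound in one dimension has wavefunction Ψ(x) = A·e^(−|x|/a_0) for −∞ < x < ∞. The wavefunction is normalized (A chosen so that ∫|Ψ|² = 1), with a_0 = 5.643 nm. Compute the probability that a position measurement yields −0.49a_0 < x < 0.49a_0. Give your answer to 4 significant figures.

P ≈ 0.6247

The probability is P = ∫ |Ψ|² dx over [−0.49a_0, 0.49a_0].
With A² fixed by ∫|Ψ|² = 1, i.e. A² = (a_0)^(−1), substitute and integrate.
By symmetry take twice the x ≥ 0 contribution in numerator and denominator; the 2's cancel. Substituting u = x/a_0, A² and the length scale cancel in the ratio: P = ∫_{0}^{0.49} e^(-2·u) du / ∫_{0}^{∞} e^(-2·u) du.
Using ∫ e^(-2·u) du = -e^(-2·u)/2, the numerator is 1/2 - e^(-49/50)/2 and the denominator is 1/2.
Taking the ratio, P = 0.62469.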